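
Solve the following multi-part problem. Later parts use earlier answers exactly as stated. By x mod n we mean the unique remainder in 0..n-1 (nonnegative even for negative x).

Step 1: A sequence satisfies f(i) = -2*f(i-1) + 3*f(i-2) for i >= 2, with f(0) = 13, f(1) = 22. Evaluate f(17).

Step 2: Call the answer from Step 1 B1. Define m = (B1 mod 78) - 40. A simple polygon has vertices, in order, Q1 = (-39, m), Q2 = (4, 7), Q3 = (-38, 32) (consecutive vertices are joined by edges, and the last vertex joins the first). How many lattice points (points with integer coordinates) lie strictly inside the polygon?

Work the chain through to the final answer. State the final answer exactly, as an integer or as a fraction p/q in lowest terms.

Step 1: f(2) = -2*(22) + 3*(13) = -5; iterating: f(2)=-5, f(3)=76, f(4)=-167, f(5)=562, f(6)=-1625, f(7)=4936, f(8)=-14747, f(9)=44302, f(10)=-132845, f(11)=398596, f(12)=-1195727, f(13)=3587242, f(14)=-10761665, f(15)=32285056, f(16)=-96855107, f(17)=290565382; answer 290565382
Step 2: B1 = 290565382; m = -24; cross terms: (-39*7 - 4*-24)=-177, (4*32 - -38*7)=394, (-38*-24 - -39*32)=2160; twice the area = |2377| = 2377; area = 2377/2; boundary points = 1 + 1 + 1 = 3; strictly interior points = area - boundary/2 + 1 = 1188; answer 1188

1188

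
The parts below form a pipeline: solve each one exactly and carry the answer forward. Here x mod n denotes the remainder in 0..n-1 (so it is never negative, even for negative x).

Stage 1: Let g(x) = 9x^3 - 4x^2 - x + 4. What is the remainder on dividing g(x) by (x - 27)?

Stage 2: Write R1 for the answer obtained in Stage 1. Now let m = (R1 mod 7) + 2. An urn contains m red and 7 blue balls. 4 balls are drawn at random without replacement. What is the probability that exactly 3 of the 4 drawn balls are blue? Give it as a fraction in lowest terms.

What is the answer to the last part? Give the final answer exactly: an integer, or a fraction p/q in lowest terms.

Stage 1: remainder = value at the root: 9*(27)^3 - 4*(27)^2 - 1*(27)^1 + 4 = (177147) + (-2916) + (-27) + (4) = 174208; answer 174208
Stage 2: R1 = 174208; m = 8; total draws C(15,4) = 1365; favorable C(7,3)*C(8,1) = 280; P = 8/39; answer 8/39

8/39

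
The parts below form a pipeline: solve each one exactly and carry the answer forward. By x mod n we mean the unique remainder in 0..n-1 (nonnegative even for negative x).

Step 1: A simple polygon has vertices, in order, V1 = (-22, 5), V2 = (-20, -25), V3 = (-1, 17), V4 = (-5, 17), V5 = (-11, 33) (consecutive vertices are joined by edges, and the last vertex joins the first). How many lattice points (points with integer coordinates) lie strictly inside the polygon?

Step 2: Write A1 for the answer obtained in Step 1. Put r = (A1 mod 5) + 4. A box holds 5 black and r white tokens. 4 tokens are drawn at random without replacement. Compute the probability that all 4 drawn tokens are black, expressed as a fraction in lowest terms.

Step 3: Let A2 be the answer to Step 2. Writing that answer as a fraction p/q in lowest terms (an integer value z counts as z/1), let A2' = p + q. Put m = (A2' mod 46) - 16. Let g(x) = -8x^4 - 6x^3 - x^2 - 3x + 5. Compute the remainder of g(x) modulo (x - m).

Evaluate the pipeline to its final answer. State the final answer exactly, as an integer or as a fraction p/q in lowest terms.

-74065

Step 1: cross terms: (-22*-25 - -20*5)=650, (-20*17 - -1*-25)=-365, (-1*17 - -5*17)=68, (-5*33 - -11*17)=22, (-11*5 - -22*33)=671; twice the area = |1046| = 1046; area = 523; boundary points = 2 + 1 + 4 + 2 + 1 = 10; strictly interior points = area - boundary/2 + 1 = 519; answer 519
Step 2: A1 = 519; r = 8; total draws C(13,4) = 715; favorable C(5,4) = 5; P = 1/143; answer 1/143
Step 3: A2 = 1/143; threaded value p + q = 144; m = -10; remainder = value at the root: -8*(-10)^4 - 6*(-10)^3 - 1*(-10)^2 - 3*(-10)^1 + 5 = (-80000) + (6000) + (-100) + (30) + (5) = -74065; answer -74065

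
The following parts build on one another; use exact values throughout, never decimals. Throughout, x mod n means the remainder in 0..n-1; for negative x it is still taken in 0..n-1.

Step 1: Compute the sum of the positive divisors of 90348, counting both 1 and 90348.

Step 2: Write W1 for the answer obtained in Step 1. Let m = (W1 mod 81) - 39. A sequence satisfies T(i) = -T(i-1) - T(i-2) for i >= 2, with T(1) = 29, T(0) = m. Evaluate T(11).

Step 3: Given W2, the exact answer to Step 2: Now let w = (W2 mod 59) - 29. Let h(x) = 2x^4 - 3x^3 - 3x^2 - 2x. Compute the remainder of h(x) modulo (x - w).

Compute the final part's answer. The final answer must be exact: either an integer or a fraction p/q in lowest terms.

359814

Step 1: 90348 = 2^2 * 3 * 7529; sigma = (1 + 2 + 4) * (1 + 3) * (1 + 7529) = 7 * 4 * 7530 = 210840; answer 210840
Step 2: W1 = 210840; m = 39; T(2) = -1*(29) - 1*(39) = -68; iterating: T(2)=-68, T(3)=39, T(4)=29, T(5)=-68, T(6)=39, T(7)=29, T(8)=-68, T(9)=39, T(10)=29, T(11)=-68; answer -68
Step 3: W2 = -68; w = 21; remainder = value at the root: 2*(21)^4 - 3*(21)^3 - 3*(21)^2 - 2*(21)^1 = (388962) + (-27783) + (-1323) + (-42) = 359814; answer 359814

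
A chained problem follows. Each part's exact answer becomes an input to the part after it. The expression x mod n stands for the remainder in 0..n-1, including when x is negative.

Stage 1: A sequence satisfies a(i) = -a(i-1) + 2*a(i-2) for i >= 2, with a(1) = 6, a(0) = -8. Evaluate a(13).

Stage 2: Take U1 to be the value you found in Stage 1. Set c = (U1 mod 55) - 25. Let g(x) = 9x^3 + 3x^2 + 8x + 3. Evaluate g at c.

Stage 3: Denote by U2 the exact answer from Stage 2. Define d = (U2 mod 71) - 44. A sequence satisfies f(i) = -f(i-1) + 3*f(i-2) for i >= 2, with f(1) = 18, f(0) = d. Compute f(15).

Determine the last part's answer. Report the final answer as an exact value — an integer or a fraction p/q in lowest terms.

3317028

Stage 1: a(2) = -1*(6) + 2*(-8) = -22; iterating: a(2)=-22, a(3)=34, a(4)=-78, a(5)=146, a(6)=-302, a(7)=594, a(8)=-1198, a(9)=2386, a(10)=-4782, a(11)=9554, a(12)=-19118, a(13)=38226; answer 38226
Stage 2: U1 = 38226; c = -24; 9*(-24)^3 + 3*(-24)^2 + 8*(-24)^1 + 3 = (-124416) + (1728) + (-192) + (3) = -122877; answer -122877
Stage 3: U2 = -122877; d = -20; f(2) = -1*(18) + 3*(-20) = -78; iterating: f(2)=-78, f(3)=132, f(4)=-366, f(5)=762, f(6)=-1860, f(7)=4146, f(8)=-9726, f(9)=22164, f(10)=-51342, f(11)=117834, f(12)=-271860, f(13)=625362, f(14)=-1440942, f(15)=3317028; answer 3317028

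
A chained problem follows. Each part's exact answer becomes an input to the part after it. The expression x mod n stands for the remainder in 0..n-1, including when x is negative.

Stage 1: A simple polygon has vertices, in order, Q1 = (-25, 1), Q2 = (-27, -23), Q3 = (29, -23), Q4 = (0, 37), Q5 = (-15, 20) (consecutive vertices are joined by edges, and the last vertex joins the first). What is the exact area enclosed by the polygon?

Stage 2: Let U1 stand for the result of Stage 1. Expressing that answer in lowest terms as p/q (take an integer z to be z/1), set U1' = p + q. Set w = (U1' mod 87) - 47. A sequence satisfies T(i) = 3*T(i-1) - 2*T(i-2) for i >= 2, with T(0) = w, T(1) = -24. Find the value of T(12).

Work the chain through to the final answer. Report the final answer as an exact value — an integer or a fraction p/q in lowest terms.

Stage 1: cross terms: (-25*-23 - -27*1)=602, (-27*-23 - 29*-23)=1288, (29*37 - 0*-23)=1073, (0*20 - -15*37)=555, (-15*1 - -25*20)=485; twice the area = |4003| = 4003; area = 4003/2; answer 4003/2
Stage 2: U1 = 4003/2; threaded value p + q = 4005; w = -44; T(2) = 3*(-24) - 2*(-44) = 16; iterating: T(2)=16, T(3)=96, T(4)=256, T(5)=576, T(6)=1216, T(7)=2496, T(8)=5056, T(9)=10176, T(10)=20416, T(11)=40896, T(12)=81856; answer 81856

81856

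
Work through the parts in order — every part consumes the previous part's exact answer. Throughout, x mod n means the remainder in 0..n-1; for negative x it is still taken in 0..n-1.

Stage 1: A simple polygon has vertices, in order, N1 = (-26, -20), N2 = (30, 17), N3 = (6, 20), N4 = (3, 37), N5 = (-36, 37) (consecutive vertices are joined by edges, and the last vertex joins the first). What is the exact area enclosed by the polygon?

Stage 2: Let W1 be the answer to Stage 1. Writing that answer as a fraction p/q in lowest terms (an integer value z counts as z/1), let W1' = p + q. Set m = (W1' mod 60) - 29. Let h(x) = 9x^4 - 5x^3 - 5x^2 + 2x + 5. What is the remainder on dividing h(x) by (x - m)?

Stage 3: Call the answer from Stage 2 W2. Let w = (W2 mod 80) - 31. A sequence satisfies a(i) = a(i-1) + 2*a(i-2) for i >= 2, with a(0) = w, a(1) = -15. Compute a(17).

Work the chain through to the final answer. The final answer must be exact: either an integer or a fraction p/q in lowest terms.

-1092265

Stage 1: cross terms: (-26*17 - 30*-20)=158, (30*20 - 6*17)=498, (6*37 - 3*20)=162, (3*37 - -36*37)=1443, (-36*-20 - -26*37)=1682; twice the area = |3943| = 3943; area = 3943/2; answer 3943/2
Stage 2: W1 = 3943/2; threaded value p + q = 3945; m = 16; remainder = value at the root: 9*(16)^4 - 5*(16)^3 - 5*(16)^2 + 2*(16)^1 + 5 = (589824) + (-20480) + (-1280) + (32) + (5) = 568101; answer 568101
Stage 3: W2 = 568101; w = -10; a(2) = 1*(-15) + 2*(-10) = -35; iterating: a(2)=-35, a(3)=-65, a(4)=-135, a(5)=-265, a(6)=-535, a(7)=-1065, a(8)=-2135, a(9)=-4265, a(10)=-8535, a(11)=-17065, a(12)=-34135, a(13)=-68265, a(14)=-136535, a(15)=-273065, a(16)=-546135, a(17)=-1092265; answer -1092265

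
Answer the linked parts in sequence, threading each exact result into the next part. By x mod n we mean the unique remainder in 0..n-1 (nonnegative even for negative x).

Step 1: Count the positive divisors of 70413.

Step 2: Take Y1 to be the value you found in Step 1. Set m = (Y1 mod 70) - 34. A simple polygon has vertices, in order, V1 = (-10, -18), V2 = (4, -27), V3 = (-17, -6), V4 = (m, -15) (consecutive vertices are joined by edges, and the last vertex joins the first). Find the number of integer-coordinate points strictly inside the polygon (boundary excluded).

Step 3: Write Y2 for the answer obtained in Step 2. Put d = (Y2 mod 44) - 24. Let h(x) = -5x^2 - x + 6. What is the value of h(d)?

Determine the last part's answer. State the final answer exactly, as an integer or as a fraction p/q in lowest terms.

Step 1: 70413 = 3 * 7^2 * 479; number of divisors = (1+1) * (2+1) * (1+1) = 12; answer 12
Step 2: Y1 = 12; m = -22; cross terms: (-10*-27 - 4*-18)=342, (4*-6 - -17*-27)=-483, (-17*-15 - -22*-6)=123, (-22*-18 - -10*-15)=246; twice the area = |228| = 228; area = 114; boundary points = 1 + 21 + 1 + 3 = 26; strictly interior points = area - boundary/2 + 1 = 102; answer 102
Step 3: Y2 = 102; d = -10; -5*(-10)^2 - 1*(-10)^1 + 6 = (-500) + (10) + (6) = -484; answer -484

-484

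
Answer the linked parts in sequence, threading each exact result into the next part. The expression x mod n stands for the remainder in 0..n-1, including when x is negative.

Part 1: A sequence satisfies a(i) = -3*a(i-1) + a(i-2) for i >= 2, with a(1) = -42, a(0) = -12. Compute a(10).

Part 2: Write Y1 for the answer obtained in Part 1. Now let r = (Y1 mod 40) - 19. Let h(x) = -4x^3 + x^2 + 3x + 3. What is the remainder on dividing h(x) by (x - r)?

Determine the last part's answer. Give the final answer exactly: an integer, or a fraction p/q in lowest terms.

-13227

Part 1: a(2) = -3*(-42) + 1*(-12) = 114; iterating: a(2)=114, a(3)=-384, a(4)=1266, a(5)=-4182, a(6)=13812, a(7)=-45618, a(8)=150666, a(9)=-497616, a(10)=1643514; answer 1643514
Part 2: Y1 = 1643514; r = 15; remainder = value at the root: -4*(15)^3 + 1*(15)^2 + 3*(15)^1 + 3 = (-13500) + (225) + (45) + (3) = -13227; answer -13227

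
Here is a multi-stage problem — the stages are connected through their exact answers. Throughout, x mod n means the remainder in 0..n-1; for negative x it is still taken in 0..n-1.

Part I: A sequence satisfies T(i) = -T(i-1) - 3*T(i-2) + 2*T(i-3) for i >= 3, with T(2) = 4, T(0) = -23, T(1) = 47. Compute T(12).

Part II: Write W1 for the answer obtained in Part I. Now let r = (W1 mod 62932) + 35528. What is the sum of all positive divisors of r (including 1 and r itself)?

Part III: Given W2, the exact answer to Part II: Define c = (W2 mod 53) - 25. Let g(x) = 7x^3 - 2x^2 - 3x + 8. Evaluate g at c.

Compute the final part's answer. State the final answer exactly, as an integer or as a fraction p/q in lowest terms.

28120

Part I: T(3) = -1*(4) - 3*(47) + 2*(-23) = -191; iterating: T(3)=-191, T(4)=273, T(5)=308, T(6)=-1509, T(7)=1131, T(8)=4012, T(9)=-10423, T(10)=649, T(11)=38644, T(12)=-61437; answer -61437
Part II: W1 = -61437; r = 37023; 37023 = 3 * 7 * 41 * 43; sigma = (1 + 3) * (1 + 7) * (1 + 41) * (1 + 43) = 4 * 8 * 42 * 44 = 59136; answer 59136
Part III: W2 = 59136; c = 16; 7*(16)^3 - 2*(16)^2 - 3*(16)^1 + 8 = (28672) + (-512) + (-48) + (8) = 28120; answer 28120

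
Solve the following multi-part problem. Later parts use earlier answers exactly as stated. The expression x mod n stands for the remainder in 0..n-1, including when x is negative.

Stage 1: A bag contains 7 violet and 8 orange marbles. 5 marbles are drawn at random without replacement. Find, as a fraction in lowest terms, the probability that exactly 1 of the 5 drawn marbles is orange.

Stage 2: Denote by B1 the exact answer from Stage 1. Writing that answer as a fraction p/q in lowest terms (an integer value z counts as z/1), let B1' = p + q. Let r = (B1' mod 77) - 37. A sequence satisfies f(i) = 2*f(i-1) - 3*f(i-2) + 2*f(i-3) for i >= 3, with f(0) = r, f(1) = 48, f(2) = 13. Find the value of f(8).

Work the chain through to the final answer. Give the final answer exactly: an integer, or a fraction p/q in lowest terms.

-579

Stage 1: total draws C(15,5) = 3003; favorable C(8,1)*C(7,4) = 280; P = 40/429; answer 40/429
Stage 2: B1 = 40/429; threaded value p + q = 469; r = -30; f(3) = 2*(13) - 3*(48) + 2*(-30) = -178; iterating: f(3)=-178, f(4)=-299, f(5)=-38, f(6)=465, f(7)=446, f(8)=-579; answer -579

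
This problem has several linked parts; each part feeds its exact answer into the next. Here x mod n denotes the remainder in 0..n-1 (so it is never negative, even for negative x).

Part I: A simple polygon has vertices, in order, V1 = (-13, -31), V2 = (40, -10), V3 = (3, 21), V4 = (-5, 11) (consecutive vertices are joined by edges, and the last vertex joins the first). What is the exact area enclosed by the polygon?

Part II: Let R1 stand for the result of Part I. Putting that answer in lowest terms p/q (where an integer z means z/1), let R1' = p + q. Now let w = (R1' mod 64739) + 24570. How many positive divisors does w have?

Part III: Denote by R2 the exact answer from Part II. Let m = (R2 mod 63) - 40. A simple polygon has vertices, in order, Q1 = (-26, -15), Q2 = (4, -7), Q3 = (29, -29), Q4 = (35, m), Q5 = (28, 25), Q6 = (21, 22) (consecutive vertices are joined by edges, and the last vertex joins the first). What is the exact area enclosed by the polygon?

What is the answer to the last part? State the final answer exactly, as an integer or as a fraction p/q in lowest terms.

2531/2

Part I: cross terms: (-13*-10 - 40*-31)=1370, (40*21 - 3*-10)=870, (3*11 - -5*21)=138, (-5*-31 - -13*11)=298; twice the area = |2676| = 2676; area = 1338; answer 1338
Part II: R1 = 1338; threaded value p + q = 1339; w = 25909; 25909 = 13 * 1993; number of divisors = (1+1) * (1+1) = 4; answer 4
Part III: R2 = 4; m = -36; cross terms: (-26*-7 - 4*-15)=242, (4*-29 - 29*-7)=87, (29*-36 - 35*-29)=-29, (35*25 - 28*-36)=1883, (28*22 - 21*25)=91, (21*-15 - -26*22)=257; twice the area = |2531| = 2531; area = 2531/2; answer 2531/2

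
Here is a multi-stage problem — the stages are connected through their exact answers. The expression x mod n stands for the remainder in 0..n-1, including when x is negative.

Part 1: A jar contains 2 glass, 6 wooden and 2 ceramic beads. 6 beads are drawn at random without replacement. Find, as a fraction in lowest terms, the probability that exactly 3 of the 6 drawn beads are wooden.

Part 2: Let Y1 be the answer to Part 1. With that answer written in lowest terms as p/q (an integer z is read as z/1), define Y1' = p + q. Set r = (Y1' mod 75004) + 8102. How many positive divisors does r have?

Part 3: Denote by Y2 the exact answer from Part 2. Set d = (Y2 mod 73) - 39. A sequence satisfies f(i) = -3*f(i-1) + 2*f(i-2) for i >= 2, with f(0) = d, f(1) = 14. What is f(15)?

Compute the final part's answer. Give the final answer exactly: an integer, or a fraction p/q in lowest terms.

Part 1: total draws C(10,6) = 210; favorable C(6,3)*C(4,3) = 80; P = 8/21; answer 8/21
Part 2: Y1 = 8/21; threaded value p + q = 29; r = 8131; 8131 = 47 * 173; number of divisors = (1+1) * (1+1) = 4; answer 4
Part 3: Y2 = 4; d = -35; f(2) = -3*(14) + 2*(-35) = -112; iterating: f(2)=-112, f(3)=364, f(4)=-1316, f(5)=4676, f(6)=-16660, f(7)=59332, f(8)=-211316, f(9)=752612, f(10)=-2680468, f(11)=9546628, f(12)=-34000820, f(13)=121095716, f(14)=-431288788, f(15)=1536057796; answer 1536057796

1536057796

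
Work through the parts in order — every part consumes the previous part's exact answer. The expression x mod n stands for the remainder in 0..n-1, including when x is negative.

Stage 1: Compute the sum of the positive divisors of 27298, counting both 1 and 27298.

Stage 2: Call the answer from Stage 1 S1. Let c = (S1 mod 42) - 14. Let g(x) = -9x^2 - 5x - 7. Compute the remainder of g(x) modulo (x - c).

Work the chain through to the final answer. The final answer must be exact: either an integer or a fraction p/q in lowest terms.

Stage 1: 27298 = 2 * 13649; sigma = (1 + 2) * (1 + 13649) = 3 * 13650 = 40950; answer 40950
Stage 2: S1 = 40950; c = -14; remainder = value at the root: -9*(-14)^2 - 5*(-14)^1 - 7 = (-1764) + (70) + (-7) = -1701; answer -1701

-1701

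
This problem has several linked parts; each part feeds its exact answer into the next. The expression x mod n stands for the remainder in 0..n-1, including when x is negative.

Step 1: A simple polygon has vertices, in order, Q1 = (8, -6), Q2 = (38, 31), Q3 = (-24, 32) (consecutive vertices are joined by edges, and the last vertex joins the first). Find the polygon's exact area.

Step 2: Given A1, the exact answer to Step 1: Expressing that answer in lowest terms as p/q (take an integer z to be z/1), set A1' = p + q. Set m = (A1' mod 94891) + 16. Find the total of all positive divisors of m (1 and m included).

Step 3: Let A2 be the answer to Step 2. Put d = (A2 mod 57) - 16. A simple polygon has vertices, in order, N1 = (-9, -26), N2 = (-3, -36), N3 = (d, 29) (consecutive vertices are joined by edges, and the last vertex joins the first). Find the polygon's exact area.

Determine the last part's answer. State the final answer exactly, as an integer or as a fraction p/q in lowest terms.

Step 1: cross terms: (8*31 - 38*-6)=476, (38*32 - -24*31)=1960, (-24*-6 - 8*32)=-112; twice the area = |2324| = 2324; area = 1162; answer 1162
Step 2: A1 = 1162; threaded value p + q = 1163; m = 1179; 1179 = 3^2 * 131; sigma = (1 + 3 + 9) * (1 + 131) = 13 * 132 = 1716; answer 1716
Step 3: A2 = 1716; d = -10; cross terms: (-9*-36 - -3*-26)=246, (-3*29 - -10*-36)=-447, (-10*-26 - -9*29)=521; twice the area = |320| = 320; area = 160; answer 160

160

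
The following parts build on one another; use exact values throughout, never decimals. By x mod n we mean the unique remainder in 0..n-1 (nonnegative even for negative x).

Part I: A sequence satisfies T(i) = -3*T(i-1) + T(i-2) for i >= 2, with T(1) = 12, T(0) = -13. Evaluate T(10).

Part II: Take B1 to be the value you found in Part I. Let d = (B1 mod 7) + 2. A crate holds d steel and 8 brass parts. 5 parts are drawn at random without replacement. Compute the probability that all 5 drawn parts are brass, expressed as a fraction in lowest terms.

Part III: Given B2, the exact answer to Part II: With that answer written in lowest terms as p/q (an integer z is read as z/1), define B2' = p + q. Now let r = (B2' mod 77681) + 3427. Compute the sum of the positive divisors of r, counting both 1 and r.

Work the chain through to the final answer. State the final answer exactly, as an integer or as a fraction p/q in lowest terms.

7488

Part I: T(2) = -3*(12) + 1*(-13) = -49; iterating: T(2)=-49, T(3)=159, T(4)=-526, T(5)=1737, T(6)=-5737, T(7)=18948, T(8)=-62581, T(9)=206691, T(10)=-682654; answer -682654
Part II: B1 = -682654; d = 2; total draws C(10,5) = 252; favorable C(8,5) = 56; P = 2/9; answer 2/9
Part III: B2 = 2/9; threaded value p + q = 11; r = 3438; 3438 = 2 * 3^2 * 191; sigma = (1 + 2) * (1 + 3 + 9) * (1 + 191) = 3 * 13 * 192 = 7488; answer 7488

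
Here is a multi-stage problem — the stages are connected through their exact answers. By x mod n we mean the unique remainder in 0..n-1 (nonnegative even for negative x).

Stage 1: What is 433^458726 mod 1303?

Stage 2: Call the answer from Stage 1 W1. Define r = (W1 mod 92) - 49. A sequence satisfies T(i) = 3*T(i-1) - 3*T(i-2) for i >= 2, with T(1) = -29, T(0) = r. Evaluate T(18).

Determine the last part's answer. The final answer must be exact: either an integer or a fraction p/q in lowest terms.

-177147

Stage 1: squarings mod 1303: 433^1=433, 433^2=1160, 433^4=904, 433^8=235, 433^16=499, 433^32=128, 433^64=748, 433^128=517, 433^256=174, 433^512=307, 433^1024=433, 433^2048=1160, 433^4096=904, 433^8192=235, 433^16384=499, 433^32768=128, 433^65536=748, 433^131072=517, 433^262144=174; 433^458726 = 433^2 * 433^4 * 433^32 * 433^64 * 433^128 * 433^256 * 433^512 * 433^1024 * 433^2048 * 433^4096 * 433^8192 * 433^16384 * 433^32768 * 433^131072 * 433^262144 = 334 (mod 1303); answer 334
Stage 2: W1 = 334; r = 9; T(2) = 3*(-29) - 3*(9) = -114; iterating: T(2)=-114, T(3)=-255, T(4)=-423, T(5)=-504, T(6)=-243, T(7)=783, T(8)=3078, T(9)=6885, T(10)=11421, T(11)=13608, T(12)=6561, T(13)=-21141, T(14)=-83106, T(15)=-185895, T(16)=-308367, T(17)=-367416, T(18)=-177147; answer -177147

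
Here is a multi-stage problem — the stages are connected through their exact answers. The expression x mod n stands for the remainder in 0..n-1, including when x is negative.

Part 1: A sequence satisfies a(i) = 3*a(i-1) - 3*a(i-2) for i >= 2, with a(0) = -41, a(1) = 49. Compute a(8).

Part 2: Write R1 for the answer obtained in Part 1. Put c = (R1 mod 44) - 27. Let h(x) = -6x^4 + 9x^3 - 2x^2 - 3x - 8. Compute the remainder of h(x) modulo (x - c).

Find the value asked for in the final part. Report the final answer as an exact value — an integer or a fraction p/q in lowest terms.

Part 1: a(2) = 3*(49) - 3*(-41) = 270; iterating: a(2)=270, a(3)=663, a(4)=1179, a(5)=1548, a(6)=1107, a(7)=-1323, a(8)=-7290; answer -7290
Part 2: R1 = -7290; c = -13; remainder = value at the root: -6*(-13)^4 + 9*(-13)^3 - 2*(-13)^2 - 3*(-13)^1 - 8 = (-171366) + (-19773) + (-338) + (39) + (-8) = -191446; answer -191446

-191446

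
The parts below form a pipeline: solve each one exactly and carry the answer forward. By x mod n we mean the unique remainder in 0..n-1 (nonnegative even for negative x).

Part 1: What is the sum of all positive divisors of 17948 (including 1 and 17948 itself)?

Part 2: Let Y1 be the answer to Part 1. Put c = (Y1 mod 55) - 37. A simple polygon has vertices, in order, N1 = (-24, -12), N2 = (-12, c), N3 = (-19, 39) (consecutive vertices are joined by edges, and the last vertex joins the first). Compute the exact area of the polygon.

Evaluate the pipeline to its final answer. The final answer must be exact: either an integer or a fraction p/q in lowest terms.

276

Part 1: 17948 = 2^2 * 7 * 641; sigma = (1 + 2 + 4) * (1 + 7) * (1 + 641) = 7 * 8 * 642 = 35952; answer 35952
Part 2: Y1 = 35952; c = 0; cross terms: (-24*0 - -12*-12)=-144, (-12*39 - -19*0)=-468, (-19*-12 - -24*39)=1164; twice the area = |552| = 552; area = 276; answer 276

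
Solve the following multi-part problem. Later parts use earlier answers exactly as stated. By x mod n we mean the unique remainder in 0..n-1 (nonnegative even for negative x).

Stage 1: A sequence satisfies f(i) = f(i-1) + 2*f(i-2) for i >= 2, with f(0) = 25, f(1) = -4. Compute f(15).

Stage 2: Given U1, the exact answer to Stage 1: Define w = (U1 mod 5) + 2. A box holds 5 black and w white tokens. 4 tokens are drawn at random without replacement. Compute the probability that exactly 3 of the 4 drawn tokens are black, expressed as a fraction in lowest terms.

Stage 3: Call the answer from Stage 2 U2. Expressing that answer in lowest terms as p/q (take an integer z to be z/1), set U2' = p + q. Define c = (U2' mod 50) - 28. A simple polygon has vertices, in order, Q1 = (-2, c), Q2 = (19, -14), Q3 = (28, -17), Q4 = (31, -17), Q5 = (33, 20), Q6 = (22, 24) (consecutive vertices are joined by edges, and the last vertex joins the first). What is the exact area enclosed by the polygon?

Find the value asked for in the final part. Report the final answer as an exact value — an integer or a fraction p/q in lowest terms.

1723/2

Stage 1: f(2) = 1*(-4) + 2*(25) = 46; iterating: f(2)=46, f(3)=38, f(4)=130, f(5)=206, f(6)=466, f(7)=878, f(8)=1810, f(9)=3566, f(10)=7186, f(11)=14318, f(12)=28690, f(13)=57326, f(14)=114706, f(15)=229358; answer 229358
Stage 2: U1 = 229358; w = 5; total draws C(10,4) = 210; favorable C(5,3)*C(5,1) = 50; P = 5/21; answer 5/21
Stage 3: U2 = 5/21; threaded value p + q = 26; c = -2; cross terms: (-2*-14 - 19*-2)=66, (19*-17 - 28*-14)=69, (28*-17 - 31*-17)=51, (31*20 - 33*-17)=1181, (33*24 - 22*20)=352, (22*-2 - -2*24)=4; twice the area = |1723| = 1723; area = 1723/2; answer 1723/2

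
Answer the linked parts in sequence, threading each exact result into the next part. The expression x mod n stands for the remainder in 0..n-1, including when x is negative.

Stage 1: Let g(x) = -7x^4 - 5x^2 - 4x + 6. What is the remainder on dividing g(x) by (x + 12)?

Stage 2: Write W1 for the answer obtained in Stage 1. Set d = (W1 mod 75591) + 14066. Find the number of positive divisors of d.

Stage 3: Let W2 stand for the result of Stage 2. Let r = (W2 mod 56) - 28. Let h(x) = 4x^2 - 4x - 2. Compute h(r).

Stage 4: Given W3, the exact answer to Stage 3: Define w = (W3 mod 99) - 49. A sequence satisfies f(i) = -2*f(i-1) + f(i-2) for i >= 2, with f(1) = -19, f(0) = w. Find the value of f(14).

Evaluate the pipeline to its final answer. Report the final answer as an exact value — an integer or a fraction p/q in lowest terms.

Stage 1: remainder = value at the root: -7*(-12)^4 - 5*(-12)^2 - 4*(-12)^1 + 6 = (-145152) + (-720) + (48) + (6) = -145818; answer -145818
Stage 2: W1 = -145818; d = 19430; 19430 = 2 * 5 * 29 * 67; number of divisors = (1+1) * (1+1) * (1+1) * (1+1) = 16; answer 16
Stage 3: W2 = 16; r = -12; 4*(-12)^2 - 4*(-12)^1 - 2 = (576) + (48) + (-2) = 622; answer 622
Stage 4: W3 = 622; w = -21; f(2) = -2*(-19) + 1*(-21) = 17; iterating: f(2)=17, f(3)=-53, f(4)=123, f(5)=-299, f(6)=721, f(7)=-1741, f(8)=4203, f(9)=-10147, f(10)=24497, f(11)=-59141, f(12)=142779, f(13)=-344699, f(14)=832177; answer 832177

832177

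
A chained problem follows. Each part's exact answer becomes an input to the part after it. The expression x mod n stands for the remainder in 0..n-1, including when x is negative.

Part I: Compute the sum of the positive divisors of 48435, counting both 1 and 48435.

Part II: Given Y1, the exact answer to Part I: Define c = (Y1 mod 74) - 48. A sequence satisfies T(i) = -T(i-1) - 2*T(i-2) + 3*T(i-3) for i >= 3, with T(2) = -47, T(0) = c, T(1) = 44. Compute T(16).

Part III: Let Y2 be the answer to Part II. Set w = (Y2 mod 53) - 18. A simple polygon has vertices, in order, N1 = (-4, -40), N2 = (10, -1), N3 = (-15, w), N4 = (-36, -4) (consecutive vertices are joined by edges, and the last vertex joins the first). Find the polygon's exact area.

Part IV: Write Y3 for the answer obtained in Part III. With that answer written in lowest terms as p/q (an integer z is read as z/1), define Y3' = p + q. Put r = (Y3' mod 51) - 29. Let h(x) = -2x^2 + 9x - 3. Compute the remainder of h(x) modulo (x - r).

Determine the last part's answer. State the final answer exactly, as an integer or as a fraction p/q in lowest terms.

Part I: 48435 = 3 * 5 * 3229; sigma = (1 + 3) * (1 + 5) * (1 + 3229) = 4 * 6 * 3230 = 77520; answer 77520
Part II: Y1 = 77520; c = -6; T(3) = -1*(-47) - 2*(44) + 3*(-6) = -59; iterating: T(3)=-59, T(4)=285, T(5)=-308, T(6)=-439, T(7)=1910, T(8)=-1956, T(9)=-3181, T(10)=12823, T(11)=-12329, T(12)=-22860, T(13)=85987, T(14)=-77254, T(15)=-163300, T(16)=575769; answer 575769
Part III: Y2 = 575769; w = 12; cross terms: (-4*-1 - 10*-40)=404, (10*12 - -15*-1)=105, (-15*-4 - -36*12)=492, (-36*-40 - -4*-4)=1424; twice the area = |2425| = 2425; area = 2425/2; answer 2425/2
Part IV: Y3 = 2425/2; threaded value p + q = 2427; r = 1; remainder = value at the root: -2*(1)^2 + 9*(1)^1 - 3 = (-2) + (9) + (-3) = 4; answer 4

4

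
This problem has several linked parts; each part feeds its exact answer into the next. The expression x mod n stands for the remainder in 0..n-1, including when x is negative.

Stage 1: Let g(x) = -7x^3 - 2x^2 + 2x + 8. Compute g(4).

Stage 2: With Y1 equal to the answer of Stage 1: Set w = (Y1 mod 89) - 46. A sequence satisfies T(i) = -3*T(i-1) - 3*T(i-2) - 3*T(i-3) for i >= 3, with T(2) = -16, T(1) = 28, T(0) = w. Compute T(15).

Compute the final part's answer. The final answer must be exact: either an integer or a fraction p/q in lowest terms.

-1573668

Stage 1: -7*(4)^3 - 2*(4)^2 + 2*(4)^1 + 8 = (-448) + (-32) + (8) + (8) = -464; answer -464
Stage 2: Y1 = -464; w = 24; T(3) = -3*(-16) - 3*(28) - 3*(24) = -108; iterating: T(3)=-108, T(4)=288, T(5)=-492, T(6)=936, T(7)=-2196, T(8)=5256, T(9)=-11988, T(10)=26784, T(11)=-60156, T(12)=136080, T(13)=-308124, T(14)=696600, T(15)=-1573668; answer -1573668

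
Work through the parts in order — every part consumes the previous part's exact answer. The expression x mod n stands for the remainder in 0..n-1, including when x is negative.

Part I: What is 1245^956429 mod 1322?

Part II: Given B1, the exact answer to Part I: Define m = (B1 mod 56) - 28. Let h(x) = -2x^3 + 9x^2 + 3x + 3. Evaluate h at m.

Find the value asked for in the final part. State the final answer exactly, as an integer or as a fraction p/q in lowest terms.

36803

Part I: squarings mod 1322: 1245^1=1245, 1245^2=641, 1245^4=1061, 1245^8=699, 1245^16=783, 1245^32=1003, 1245^64=1289, 1245^128=1089, 1245^256=87, 1245^512=959, 1245^1024=891, 1245^2048=681, 1245^4096=1061, 1245^8192=699, 1245^16384=783, 1245^32768=1003, 1245^65536=1289, 1245^131072=1089, 1245^262144=87, 1245^524288=959; 1245^956429 = 1245^1 * 1245^4 * 1245^8 * 1245^2048 * 1245^4096 * 1245^32768 * 1245^131072 * 1245^262144 * 1245^524288 = 395 (mod 1322); answer 395
Part II: B1 = 395; m = -25; -2*(-25)^3 + 9*(-25)^2 + 3*(-25)^1 + 3 = (31250) + (5625) + (-75) + (3) = 36803; answer 36803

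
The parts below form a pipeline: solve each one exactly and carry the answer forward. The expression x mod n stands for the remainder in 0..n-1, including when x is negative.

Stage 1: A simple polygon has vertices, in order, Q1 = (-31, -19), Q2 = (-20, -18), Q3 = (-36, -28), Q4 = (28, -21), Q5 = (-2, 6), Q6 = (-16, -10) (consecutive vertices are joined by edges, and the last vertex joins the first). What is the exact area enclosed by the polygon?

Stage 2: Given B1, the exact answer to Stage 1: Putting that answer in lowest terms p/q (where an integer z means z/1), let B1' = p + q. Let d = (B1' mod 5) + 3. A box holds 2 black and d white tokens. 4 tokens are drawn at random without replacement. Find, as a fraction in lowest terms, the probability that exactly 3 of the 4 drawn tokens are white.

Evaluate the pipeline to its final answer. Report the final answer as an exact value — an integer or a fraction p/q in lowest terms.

Stage 1: cross terms: (-31*-18 - -20*-19)=178, (-20*-28 - -36*-18)=-88, (-36*-21 - 28*-28)=1540, (28*6 - -2*-21)=126, (-2*-10 - -16*6)=116, (-16*-19 - -31*-10)=-6; twice the area = |1866| = 1866; area = 933; answer 933
Stage 2: B1 = 933; threaded value p + q = 934; d = 7; total draws C(9,4) = 126; favorable C(7,3)*C(2,1) = 70; P = 5/9; answer 5/9

5/9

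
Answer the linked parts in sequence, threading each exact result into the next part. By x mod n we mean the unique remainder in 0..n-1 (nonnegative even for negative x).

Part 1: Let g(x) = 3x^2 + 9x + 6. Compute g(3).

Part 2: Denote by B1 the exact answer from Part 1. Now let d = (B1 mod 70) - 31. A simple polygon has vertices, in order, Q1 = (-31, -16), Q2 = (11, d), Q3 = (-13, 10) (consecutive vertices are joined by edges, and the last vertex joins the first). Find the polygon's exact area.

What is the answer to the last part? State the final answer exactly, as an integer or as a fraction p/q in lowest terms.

141

Part 1: 3*(3)^2 + 9*(3)^1 + 6 = (27) + (27) + (6) = 60; answer 60
Part 2: B1 = 60; d = 29; cross terms: (-31*29 - 11*-16)=-723, (11*10 - -13*29)=487, (-13*-16 - -31*10)=518; twice the area = |282| = 282; area = 141; answer 141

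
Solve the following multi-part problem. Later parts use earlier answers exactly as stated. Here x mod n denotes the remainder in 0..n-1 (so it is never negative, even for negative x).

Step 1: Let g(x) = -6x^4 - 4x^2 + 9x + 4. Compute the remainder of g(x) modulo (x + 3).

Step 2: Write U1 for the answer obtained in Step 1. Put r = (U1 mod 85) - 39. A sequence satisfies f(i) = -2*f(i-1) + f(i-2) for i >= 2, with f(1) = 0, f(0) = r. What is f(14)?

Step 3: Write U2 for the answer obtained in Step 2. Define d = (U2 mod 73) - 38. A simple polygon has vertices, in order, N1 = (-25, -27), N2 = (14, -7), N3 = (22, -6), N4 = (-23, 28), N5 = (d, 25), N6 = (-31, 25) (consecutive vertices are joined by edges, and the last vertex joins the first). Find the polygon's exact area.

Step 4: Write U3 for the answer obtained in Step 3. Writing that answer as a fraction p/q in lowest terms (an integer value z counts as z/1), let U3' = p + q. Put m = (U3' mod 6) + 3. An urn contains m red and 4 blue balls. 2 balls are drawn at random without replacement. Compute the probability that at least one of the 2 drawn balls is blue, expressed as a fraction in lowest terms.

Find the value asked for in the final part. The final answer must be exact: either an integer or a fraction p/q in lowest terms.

Step 1: remainder = value at the root: -6*(-3)^4 - 4*(-3)^2 + 9*(-3)^1 + 4 = (-486) + (-36) + (-27) + (4) = -545; answer -545
Step 2: U1 = -545; r = 11; f(2) = -2*(0) + 1*(11) = 11; iterating: f(2)=11, f(3)=-22, f(4)=55, f(5)=-132, f(6)=319, f(7)=-770, f(8)=1859, f(9)=-4488, f(10)=10835, f(11)=-26158, f(12)=63151, f(13)=-152460, f(14)=368071; answer 368071
Step 3: U2 = 368071; d = -33; cross terms: (-25*-7 - 14*-27)=553, (14*-6 - 22*-7)=70, (22*28 - -23*-6)=478, (-23*25 - -33*28)=349, (-33*25 - -31*25)=-50, (-31*-27 - -25*25)=1462; twice the area = |2862| = 2862; area = 1431; answer 1431
Step 4: U3 = 1431; threaded value p + q = 1432; m = 7; total draws C(11,2) = 55; complement C(7,2) = 21; favorable 55 - 21 = 34; P = 34/55; answer 34/55

34/55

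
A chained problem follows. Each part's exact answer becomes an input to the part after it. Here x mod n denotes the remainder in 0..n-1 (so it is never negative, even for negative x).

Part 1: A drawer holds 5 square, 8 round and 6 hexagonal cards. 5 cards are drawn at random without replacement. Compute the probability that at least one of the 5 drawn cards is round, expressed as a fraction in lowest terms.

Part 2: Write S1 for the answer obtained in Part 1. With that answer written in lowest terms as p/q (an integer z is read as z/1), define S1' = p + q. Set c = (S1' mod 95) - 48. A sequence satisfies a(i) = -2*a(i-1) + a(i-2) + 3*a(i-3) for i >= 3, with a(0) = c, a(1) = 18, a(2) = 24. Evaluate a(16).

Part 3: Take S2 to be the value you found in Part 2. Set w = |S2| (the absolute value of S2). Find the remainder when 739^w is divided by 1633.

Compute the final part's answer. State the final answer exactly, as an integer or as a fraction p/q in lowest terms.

1435

Part 1: total draws C(19,5) = 11628; complement C(11,5) = 462; favorable 11628 - 462 = 11166; P = 1861/1938; answer 1861/1938
Part 2: S1 = 1861/1938; threaded value p + q = 3799; c = 46; a(3) = -2*(24) + 1*(18) + 3*(46) = 108; iterating: a(3)=108, a(4)=-138, a(5)=456, a(6)=-726, a(7)=1494, a(8)=-2346, a(9)=4008, a(10)=-5880, a(11)=8730, a(12)=-11316, a(13)=13722, a(14)=-12570, a(15)=4914, a(16)=18768; answer 18768
Part 3: S2 = 18768; w = 18768; squarings mod 1633: 739^1=739, 739^2=699, 739^4=334, 739^8=512, 739^16=864, 739^32=215, 739^64=501, 739^128=1152, 739^256=1108, 739^512=1281, 739^1024=1429, 739^2048=791, 739^4096=242, 739^8192=1409, 739^16384=1186; 739^18768 = 739^16 * 739^64 * 739^256 * 739^2048 * 739^16384 = 1435 (mod 1633); answer 1435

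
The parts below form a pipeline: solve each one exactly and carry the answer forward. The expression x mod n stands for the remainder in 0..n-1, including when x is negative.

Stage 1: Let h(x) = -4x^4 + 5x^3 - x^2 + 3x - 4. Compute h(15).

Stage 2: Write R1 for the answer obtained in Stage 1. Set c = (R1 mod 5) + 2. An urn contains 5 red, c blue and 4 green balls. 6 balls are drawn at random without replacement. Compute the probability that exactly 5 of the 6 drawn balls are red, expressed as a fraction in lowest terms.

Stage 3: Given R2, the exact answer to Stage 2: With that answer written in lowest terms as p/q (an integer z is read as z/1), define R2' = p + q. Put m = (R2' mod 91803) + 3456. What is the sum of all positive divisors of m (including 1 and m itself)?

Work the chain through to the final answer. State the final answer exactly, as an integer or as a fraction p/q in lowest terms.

Stage 1: -4*(15)^4 + 5*(15)^3 - 1*(15)^2 + 3*(15)^1 - 4 = (-202500) + (16875) + (-225) + (45) + (-4) = -185809; answer -185809
Stage 2: R1 = -185809; c = 3; total draws C(12,6) = 924; favorable C(5,5)*C(7,1) = 7; P = 1/132; answer 1/132
Stage 3: R2 = 1/132; threaded value p + q = 133; m = 3589; 3589 = 37 * 97; sigma = (1 + 37) * (1 + 97) = 38 * 98 = 3724; answer 3724

3724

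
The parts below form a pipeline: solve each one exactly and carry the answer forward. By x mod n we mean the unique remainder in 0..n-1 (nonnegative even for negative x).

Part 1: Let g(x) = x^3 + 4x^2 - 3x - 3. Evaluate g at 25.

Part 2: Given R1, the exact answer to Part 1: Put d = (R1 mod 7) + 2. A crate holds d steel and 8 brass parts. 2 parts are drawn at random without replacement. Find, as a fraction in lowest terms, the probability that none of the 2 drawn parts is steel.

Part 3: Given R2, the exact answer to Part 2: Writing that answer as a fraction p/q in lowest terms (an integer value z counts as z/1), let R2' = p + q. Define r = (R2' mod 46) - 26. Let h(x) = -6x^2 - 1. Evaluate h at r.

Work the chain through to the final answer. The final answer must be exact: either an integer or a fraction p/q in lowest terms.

Part 1: 1*(25)^3 + 4*(25)^2 - 3*(25)^1 - 3 = (15625) + (2500) + (-75) + (-3) = 18047; answer 18047
Part 2: R1 = 18047; d = 3; total draws C(11,2) = 55; favorable C(8,2) = 28; P = 28/55; answer 28/55
Part 3: R2 = 28/55; threaded value p + q = 83; r = 11; -6*(11)^2 - 1 = (-726) + (-1) = -727; answer -727

-727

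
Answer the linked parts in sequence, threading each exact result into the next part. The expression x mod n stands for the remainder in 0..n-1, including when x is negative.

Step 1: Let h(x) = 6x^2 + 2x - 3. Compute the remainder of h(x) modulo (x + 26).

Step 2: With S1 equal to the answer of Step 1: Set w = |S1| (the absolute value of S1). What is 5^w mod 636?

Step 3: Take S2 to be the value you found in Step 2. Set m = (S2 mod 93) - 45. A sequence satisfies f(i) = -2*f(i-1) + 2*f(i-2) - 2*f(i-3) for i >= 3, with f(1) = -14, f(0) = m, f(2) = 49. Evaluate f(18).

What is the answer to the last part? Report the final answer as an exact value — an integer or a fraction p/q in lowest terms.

1715257600

Step 1: remainder = value at the root: 6*(-26)^2 + 2*(-26)^1 - 3 = (4056) + (-52) + (-3) = 4001; answer 4001
Step 2: S1 = 4001; w = 4001; squarings mod 636: 5^1=5, 5^2=25, 5^4=625, 5^8=121, 5^16=13, 5^32=169, 5^64=577, 5^128=301, 5^256=289, 5^512=205, 5^1024=49, 5^2048=493; 5^4001 = 5^1 * 5^32 * 5^128 * 5^256 * 5^512 * 5^1024 * 5^2048 = 173 (mod 636); answer 173
Step 3: S2 = 173; m = 35; f(3) = -2*(49) + 2*(-14) - 2*(35) = -196; iterating: f(3)=-196, f(4)=518, f(5)=-1526, f(6)=4480, f(7)=-13048, f(8)=38108, f(9)=-111272, f(10)=324856, f(11)=-948472, f(12)=2769200, f(13)=-8085056, f(14)=23605456, f(15)=-68919424, f(16)=201219872, f(17)=-587489504, f(18)=1715257600; answer 1715257600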